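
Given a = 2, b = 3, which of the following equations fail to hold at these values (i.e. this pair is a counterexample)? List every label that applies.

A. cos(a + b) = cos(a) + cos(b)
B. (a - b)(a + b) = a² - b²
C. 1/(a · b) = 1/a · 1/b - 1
A, C

Evaluating each claim at the given values:
A. LHS = cos(5) ≈ 0.2837, RHS = cos(3) + cos(2) ≈ -1.406 → fails here (LHS ≠ RHS)
B. LHS = -5, RHS = -5 → holds here (LHS = RHS)
C. LHS = 1/6, RHS = -5/6 → fails here (LHS ≠ RHS)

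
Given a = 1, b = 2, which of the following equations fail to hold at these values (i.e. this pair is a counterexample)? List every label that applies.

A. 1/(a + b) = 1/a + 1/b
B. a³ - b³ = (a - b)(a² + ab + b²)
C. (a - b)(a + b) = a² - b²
Evaluating each claim at the given values:
A. LHS = 1/3, RHS = 3/2 → fails here (LHS ≠ RHS)
B. LHS = -7, RHS = -7 → holds here (LHS = RHS)
C. LHS = -3, RHS = -3 → holds here (LHS = RHS)

Answer: A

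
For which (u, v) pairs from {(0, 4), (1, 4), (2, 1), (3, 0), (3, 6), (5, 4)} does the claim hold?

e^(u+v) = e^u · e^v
All pairs

Testing each pair:
(0, 4): LHS = e^4 ≈ 54.6, RHS = e^4 ≈ 54.6 → holds
(1, 4): LHS = e^5 ≈ 148.4, RHS = e^5 ≈ 148.4 → holds
(2, 1): LHS = e^3 ≈ 20.09, RHS = e^3 ≈ 20.09 → holds
(3, 0): LHS = e^3 ≈ 20.09, RHS = e^3 ≈ 20.09 → holds
(3, 6): LHS = e^9 ≈ 8103, RHS = e^9 ≈ 8103 → holds
(5, 4): LHS = e^9 ≈ 8103, RHS = e^9 ≈ 8103 → holds

Every pair satisfies the claim.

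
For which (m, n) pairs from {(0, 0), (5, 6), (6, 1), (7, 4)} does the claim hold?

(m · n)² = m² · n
(0, 0), (6, 1)

Testing each pair:
(0, 0): LHS = 0, RHS = 0 → holds
(5, 6): LHS = 900, RHS = 150 → fails
(6, 1): LHS = 36, RHS = 36 → holds
(7, 4): LHS = 784, RHS = 196 → fails

2 of 4 pairs satisfy the claim.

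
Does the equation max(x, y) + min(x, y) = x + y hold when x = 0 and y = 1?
Holds

Substituting x = 0, y = 1:

LHS = max(0, 1) + min(0, 1) = 1
RHS = 0 + 1 = 1

LHS = RHS, so the equation holds at this point.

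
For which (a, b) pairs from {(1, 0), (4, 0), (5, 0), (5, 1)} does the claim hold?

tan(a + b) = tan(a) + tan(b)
Testing each pair:
(1, 0): LHS = tan(1) ≈ 1.557, RHS = tan(1) ≈ 1.557 → holds
(4, 0): LHS = tan(4) ≈ 1.158, RHS = tan(4) ≈ 1.158 → holds
(5, 0): LHS = tan(5) ≈ -3.381, RHS = tan(5) ≈ -3.381 → holds
(5, 1): LHS = tan(6) ≈ -0.291, RHS = tan(5) + tan(1) ≈ -1.823 → fails

3 of 4 pairs satisfy the claim.

Answer: (1, 0), (4, 0), (5, 0)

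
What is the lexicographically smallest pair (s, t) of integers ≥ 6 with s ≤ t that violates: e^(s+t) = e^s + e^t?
Substituting (6, 6) into the claim:
LHS = e^(6+6) = e^12 ≈ 162754.8
RHS = e^6 + e^6 = 2·e^6 ≈ 806.9

Since LHS ≠ RHS, this pair disproves the claim, and no lexicographically smaller pair (s ≤ t, integers ≥ 6) does.

For instance (6, 8) is also a counterexample (LHS = e^14 ≈ 1202604.3, RHS = e^6 + e^8 ≈ 3384), but it's lexicographically larger.

Answer: (s, t) = (6, 6)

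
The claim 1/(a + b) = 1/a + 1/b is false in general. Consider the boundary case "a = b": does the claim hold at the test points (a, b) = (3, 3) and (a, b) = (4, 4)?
At (3, 3): LHS = 1/6 ≠ RHS = 2/3
At (4, 4): LHS = 1/8 ≠ RHS = 1/2

Answer: No, fails at both test points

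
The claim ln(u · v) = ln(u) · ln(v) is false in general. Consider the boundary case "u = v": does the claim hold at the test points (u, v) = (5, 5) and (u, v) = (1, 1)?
At (5, 5): LHS = ln(25) ≈ 3.219 ≠ RHS = ln(5)² ≈ 2.59
At (1, 1): LHS = 0, RHS = 0 → equal

Answer: Only at (1, 1)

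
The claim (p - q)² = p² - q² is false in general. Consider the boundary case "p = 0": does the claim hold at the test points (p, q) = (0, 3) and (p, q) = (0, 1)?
At (0, 3): LHS = 9 ≠ RHS = -9
At (0, 1): LHS = 1 ≠ RHS = -1

Answer: No, fails at both test points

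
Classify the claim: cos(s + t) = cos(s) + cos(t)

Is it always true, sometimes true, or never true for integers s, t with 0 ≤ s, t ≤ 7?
The claim fails for every pair in the range. For instance at (s, t) = (1, 7): LHS = cos(8) ≈ -0.1455, RHS = cos(1) + cos(7) ≈ 1.294.

Answer: Never true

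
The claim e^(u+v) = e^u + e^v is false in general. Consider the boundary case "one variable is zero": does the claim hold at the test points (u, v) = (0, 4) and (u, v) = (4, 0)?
No, fails at both test points

At (0, 4): LHS = e^4 ≈ 54.6 ≠ RHS = 1 + e^4 ≈ 55.6
At (4, 0): LHS = e^4 ≈ 54.6 ≠ RHS = 1 + e^4 ≈ 55.6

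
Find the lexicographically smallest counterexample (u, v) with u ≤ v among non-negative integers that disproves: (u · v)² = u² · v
At (0, 1): both sides equal 0, so it holds there.
At (0, 2): both sides equal 0, so it holds there.

Substituting (1, 2) into the claim:
LHS = (1 · 2)² = 4
RHS = 1² · 2 = 2

Since LHS ≠ RHS, this pair disproves the claim, and no lexicographically smaller pair (u ≤ v, non-negative integers) does.

For instance (2, 4) is also a counterexample (LHS = 64, RHS = 16), but it's lexicographically larger.

Answer: (u, v) = (1, 2)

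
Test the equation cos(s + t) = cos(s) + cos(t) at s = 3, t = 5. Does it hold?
Fails

Substituting s = 3, t = 5:

LHS = cos(3 + 5) = cos(8) ≈ -0.1455
RHS = cos(3) + cos(5) ≈ -0.7063

LHS ≠ RHS, so the equation does not hold at this point.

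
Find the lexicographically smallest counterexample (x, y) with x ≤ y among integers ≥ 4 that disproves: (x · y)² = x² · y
(x, y) = (4, 4)

Substituting (4, 4) into the claim:
LHS = (4 · 4)² = 256
RHS = 4² · 4 = 64

Since LHS ≠ RHS, this pair disproves the claim, and no lexicographically smaller pair (x ≤ y, integers ≥ 4) does.

For instance (8, 10) is also a counterexample (LHS = 6400, RHS = 640), but it's lexicographically larger.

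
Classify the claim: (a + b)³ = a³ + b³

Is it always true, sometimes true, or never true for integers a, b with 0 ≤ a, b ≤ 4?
It holds at (a, b) = (0, 4) (both sides equal 64), but fails at (a, b) = (3, 4) (LHS = 343, RHS = 91).

Answer: Sometimes true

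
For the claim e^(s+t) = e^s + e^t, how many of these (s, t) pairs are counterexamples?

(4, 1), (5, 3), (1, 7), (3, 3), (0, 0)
Testing each pair:
(4, 1): LHS = e^5 ≈ 148.4, RHS = e + e^4 ≈ 57.32 → counterexample
(5, 3): LHS = e^8 ≈ 2981, RHS = e^3 + e^5 ≈ 168.5 → counterexample
(1, 7): LHS = e^8 ≈ 2981, RHS = e + e^7 ≈ 1099 → counterexample
(3, 3): LHS = e^6 ≈ 403.4, RHS = 2·e^3 ≈ 40.17 → counterexample
(0, 0): LHS = 1, RHS = 2 → counterexample

That makes 5 counterexamples.

Answer: 5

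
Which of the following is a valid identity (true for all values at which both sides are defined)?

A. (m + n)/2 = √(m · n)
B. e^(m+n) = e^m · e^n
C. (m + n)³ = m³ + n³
B

A: fails at (2, 7) — LHS = 9/2, RHS = √(14) ≈ 3.742.
B: holds — e.g. at (3, 3), both sides equal e^6 ≈ 403.4.
C: fails at (4, 6) — LHS = 1000, RHS = 280.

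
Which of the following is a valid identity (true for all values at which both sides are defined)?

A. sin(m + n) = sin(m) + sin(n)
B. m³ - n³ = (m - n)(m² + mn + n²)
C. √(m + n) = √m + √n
A: fails at (4, 6) — LHS = sin(10) ≈ -0.544, RHS = sin(4) + sin(6) ≈ -1.036.
B: holds — e.g. at (1, 1), both sides equal 0.
C: fails at (1, 1) — LHS = √(2) ≈ 1.414, RHS = 2.

Answer: B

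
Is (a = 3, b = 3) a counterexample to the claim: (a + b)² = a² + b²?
Substituting a = 3, b = 3:
LHS = (3 + 3)² = 36
RHS = 3² + 3² = 18

Since LHS ≠ RHS, this pair disproves the claim.

Answer: Yes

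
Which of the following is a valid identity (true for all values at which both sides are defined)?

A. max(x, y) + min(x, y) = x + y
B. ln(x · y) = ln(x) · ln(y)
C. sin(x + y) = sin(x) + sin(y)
A

A: holds — e.g. at (1, 5), both sides equal 6.
B: fails at (3, 3) — LHS = ln(9) ≈ 2.197, RHS = ln(3)² ≈ 1.207.
C: fails at (4, 5) — LHS = sin(9) ≈ 0.4121, RHS = sin(5) + sin(4) ≈ -1.716.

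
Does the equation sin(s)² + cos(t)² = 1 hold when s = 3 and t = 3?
Substituting s = 3, t = 3:

LHS = sin(3)² + cos(3)² = 1
RHS = 1

LHS = RHS, so the equation holds at this point.

Answer: Holds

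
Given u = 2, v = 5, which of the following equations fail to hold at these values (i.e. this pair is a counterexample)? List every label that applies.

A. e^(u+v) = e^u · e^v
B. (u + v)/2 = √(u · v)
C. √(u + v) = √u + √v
B, C

Evaluating each claim at the given values:
A. LHS = e^7 ≈ 1097, RHS = e^7 ≈ 1097 → holds here (LHS = RHS)
B. LHS = 7/2, RHS = √(10) ≈ 3.162 → fails here (LHS ≠ RHS)
C. LHS = √(7) ≈ 2.646, RHS = √(2) + √(5) ≈ 3.65 → fails here (LHS ≠ RHS)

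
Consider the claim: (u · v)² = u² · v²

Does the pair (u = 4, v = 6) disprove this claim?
Substituting u = 4, v = 6:
LHS = (4 · 6)² = 576
RHS = 4² · 6² = 576

The sides agree, so this pair does not disprove the claim.

Answer: No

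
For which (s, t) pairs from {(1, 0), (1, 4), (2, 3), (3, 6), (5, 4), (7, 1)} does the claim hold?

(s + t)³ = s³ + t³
Testing each pair:
(1, 0): LHS = 1, RHS = 1 → holds
(1, 4): LHS = 125, RHS = 65 → fails
(2, 3): LHS = 125, RHS = 35 → fails
(3, 6): LHS = 729, RHS = 243 → fails
(5, 4): LHS = 729, RHS = 189 → fails
(7, 1): LHS = 512, RHS = 344 → fails

1 of 6 pairs satisfies the claim.

Answer: (1, 0)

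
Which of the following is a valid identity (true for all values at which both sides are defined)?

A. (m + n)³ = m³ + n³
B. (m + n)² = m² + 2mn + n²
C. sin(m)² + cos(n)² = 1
B

A: fails at (4, 4) — LHS = 512, RHS = 128.
B: holds — e.g. at (3, 7), both sides equal 100.
C: fails at (2, 3) — LHS = sin(2)² + cos(3)² ≈ 1.807, RHS = 1.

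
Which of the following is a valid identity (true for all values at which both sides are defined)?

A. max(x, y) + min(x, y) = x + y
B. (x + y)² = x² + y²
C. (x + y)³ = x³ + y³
A

A: holds — e.g. at (3, 3), both sides equal 6.
B: fails at (3, 4) — LHS = 49, RHS = 25.
C: fails at (2, 3) — LHS = 125, RHS = 35.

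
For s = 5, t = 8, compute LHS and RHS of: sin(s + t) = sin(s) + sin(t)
LHS = sin(5 + 8) = sin(13) ≈ 0.4202
RHS = sin(5) + sin(8) ≈ 0.03043

LHS ≠ RHS (they differ by about 0.3897), so the equation does not hold here.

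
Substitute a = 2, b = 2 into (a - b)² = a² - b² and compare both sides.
LHS = (2 - 2)² = 0
RHS = 2² - 2² = 0

LHS = RHS: the two sides agree.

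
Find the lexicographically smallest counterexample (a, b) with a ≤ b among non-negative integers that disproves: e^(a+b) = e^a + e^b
Substituting (0, 0) into the claim:
LHS = e^(0+0) = 1
RHS = e^0 + e^0 = 2

Since LHS ≠ RHS, this pair disproves the claim, and no lexicographically smaller pair (a ≤ b, non-negative integers) does.

For instance (2, 7) is also a counterexample (LHS = e^9 ≈ 8103, RHS = e^2 + e^7 ≈ 1104), but it's lexicographically larger.

Answer: (a, b) = (0, 0)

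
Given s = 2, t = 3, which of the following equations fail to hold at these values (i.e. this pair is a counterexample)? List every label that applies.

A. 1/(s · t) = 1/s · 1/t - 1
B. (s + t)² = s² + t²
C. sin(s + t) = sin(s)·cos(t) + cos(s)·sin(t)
Evaluating each claim at the given values:
A. LHS = 1/6, RHS = -5/6 → fails here (LHS ≠ RHS)
B. LHS = 25, RHS = 13 → fails here (LHS ≠ RHS)
C. LHS = sin(5) ≈ -0.9589, RHS = sin(2)·cos(3) + sin(3)·cos(2) ≈ -0.9589 → holds here (LHS = RHS)

Answer: A, B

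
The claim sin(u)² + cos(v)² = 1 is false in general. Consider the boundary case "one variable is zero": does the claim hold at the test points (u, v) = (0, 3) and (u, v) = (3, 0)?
At (0, 3): LHS = cos(3)² ≈ 0.9801 ≠ RHS = 1
At (3, 0): LHS = sin(3)² + 1 ≈ 1.02 ≠ RHS = 1

Answer: No, fails at both test points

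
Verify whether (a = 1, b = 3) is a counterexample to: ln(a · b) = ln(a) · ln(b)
Yes

Substituting a = 1, b = 3:
LHS = ln(1 · 3) = ln(3) ≈ 1.099
RHS = ln(1) · ln(3) = 0

Since LHS ≠ RHS, this pair disproves the claim.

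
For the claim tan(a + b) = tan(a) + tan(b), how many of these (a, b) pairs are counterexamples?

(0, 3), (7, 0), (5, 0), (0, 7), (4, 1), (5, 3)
Testing each pair:
(0, 3): LHS = tan(3) ≈ -0.1425, RHS = tan(3) ≈ -0.1425 → satisfies claim
(7, 0): LHS = tan(7) ≈ 0.8714, RHS = tan(7) ≈ 0.8714 → satisfies claim
(5, 0): LHS = tan(5) ≈ -3.381, RHS = tan(5) ≈ -3.381 → satisfies claim
(0, 7): LHS = tan(7) ≈ 0.8714, RHS = tan(7) ≈ 0.8714 → satisfies claim
(4, 1): LHS = tan(5) ≈ -3.381, RHS = tan(4) + tan(1) ≈ 2.715 → counterexample
(5, 3): LHS = tan(8) ≈ -6.8, RHS = tan(5) + tan(3) ≈ -3.523 → counterexample

That makes 2 counterexamples.

Answer: 2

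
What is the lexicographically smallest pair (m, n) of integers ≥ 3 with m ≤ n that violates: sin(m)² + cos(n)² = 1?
Substituting (3, 4) into the claim:
LHS = sin(3)² + cos(4)² ≈ 0.4472
RHS = 1

Since LHS ≠ RHS, this pair disproves the claim, and no lexicographically smaller pair (m ≤ n, integers ≥ 3) does.

For instance (5, 8) is also a counterexample (LHS = cos(8)² + sin(5)² ≈ 0.9407, RHS = 1), but it's lexicographically larger.

Answer: (m, n) = (3, 4)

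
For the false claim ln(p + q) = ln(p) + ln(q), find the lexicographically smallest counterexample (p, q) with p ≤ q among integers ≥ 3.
(p, q) = (3, 3)

Substituting (3, 3) into the claim:
LHS = ln(3 + 3) = ln(6) ≈ 1.792
RHS = ln(3) + ln(3) = 2·ln(3) ≈ 2.197

Since LHS ≠ RHS, this pair disproves the claim, and no lexicographically smaller pair (p ≤ q, integers ≥ 3) does.

For instance (7, 7) is also a counterexample (LHS = ln(14) ≈ 2.639, RHS = 2·ln(7) ≈ 3.892), but it's lexicographically larger.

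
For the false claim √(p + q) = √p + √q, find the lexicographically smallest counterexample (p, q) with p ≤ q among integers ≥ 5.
(p, q) = (5, 5)

Substituting (5, 5) into the claim:
LHS = √(5 + 5) = √(10) ≈ 3.162
RHS = √5 + √5 = 2·√(5) ≈ 4.472

Since LHS ≠ RHS, this pair disproves the claim, and no lexicographically smaller pair (p ≤ q, integers ≥ 5) does.

For instance (6, 10) is also a counterexample (LHS = 4, RHS = √(6) + √(10) ≈ 5.612), but it's lexicographically larger.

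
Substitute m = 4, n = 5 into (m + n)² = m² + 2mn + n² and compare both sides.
LHS = (4 + 5)² = 81
RHS = 4² + 2·4·5 + 5² = 81

LHS = RHS: the two sides agree.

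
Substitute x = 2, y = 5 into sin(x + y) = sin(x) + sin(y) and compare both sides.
LHS = sin(2 + 5) = sin(7) ≈ 0.657
RHS = sin(2) + sin(5) ≈ -0.04963

LHS ≠ RHS (they differ by about 0.7066), so the equation does not hold here.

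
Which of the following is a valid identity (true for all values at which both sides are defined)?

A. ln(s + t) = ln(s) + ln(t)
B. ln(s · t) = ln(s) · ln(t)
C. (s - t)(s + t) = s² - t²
A: fails at (1, 2) — LHS = ln(3) ≈ 1.099, RHS = ln(2) ≈ 0.6931.
B: fails at (3, 7) — LHS = ln(21) ≈ 3.045, RHS = ln(3)·ln(7) ≈ 2.138.
C: holds — e.g. at (4, 6), both sides equal -20.

Answer: C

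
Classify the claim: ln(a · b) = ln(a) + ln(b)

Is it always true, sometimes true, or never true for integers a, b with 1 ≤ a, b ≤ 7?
The identity holds for every pair in the range. For instance at (a, b) = (6, 2): both sides equal ln(12) ≈ 2.485.

Answer: Always true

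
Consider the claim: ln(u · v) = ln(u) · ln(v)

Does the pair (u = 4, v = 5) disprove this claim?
Substituting u = 4, v = 5:
LHS = ln(4 · 5) = ln(20) ≈ 2.996
RHS = ln(4) · ln(5) ≈ 2.231

Since LHS ≠ RHS, this pair disproves the claim.

Answer: Yes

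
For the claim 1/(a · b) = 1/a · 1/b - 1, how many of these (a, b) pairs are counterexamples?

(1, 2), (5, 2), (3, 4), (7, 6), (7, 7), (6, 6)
Testing each pair:
(1, 2): LHS = 1/2, RHS = -1/2 → counterexample
(5, 2): LHS = 1/10, RHS = -9/10 → counterexample
(3, 4): LHS = 1/12, RHS = -11/12 → counterexample
(7, 6): LHS = 1/42, RHS = -41/42 → counterexample
(7, 7): LHS = 1/49, RHS = -48/49 → counterexample
(6, 6): LHS = 1/36, RHS = -35/36 → counterexample

That makes 6 counterexamples.

Answer: 6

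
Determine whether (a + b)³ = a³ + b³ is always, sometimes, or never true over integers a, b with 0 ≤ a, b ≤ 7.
Sometimes true

It holds at (a, b) = (0, 0) (both sides equal 0), but fails at (a, b) = (1, 5) (LHS = 216, RHS = 126).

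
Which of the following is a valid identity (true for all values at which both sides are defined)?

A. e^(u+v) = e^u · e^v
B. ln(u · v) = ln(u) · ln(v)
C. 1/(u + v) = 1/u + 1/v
A: holds — e.g. at (2, 2), both sides equal e^4 ≈ 54.6.
B: fails at (5, 5) — LHS = ln(25) ≈ 3.219, RHS = ln(5)² ≈ 2.59.
C: fails at (1, 2) — LHS = 1/3, RHS = 3/2.

Answer: A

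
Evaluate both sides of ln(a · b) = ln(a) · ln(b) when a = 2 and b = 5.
LHS = ln(2 · 5) = ln(10) ≈ 2.303
RHS = ln(2) · ln(5) ≈ 1.116

LHS ≠ RHS (they differ by about 1.187), so the equation does not hold here.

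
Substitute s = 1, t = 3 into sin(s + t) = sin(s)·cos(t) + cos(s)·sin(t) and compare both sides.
LHS = sin(1 + 3) = sin(4) ≈ -0.7568
RHS = sin(1)·cos(3) + cos(1)·sin(3) = sin(1)·cos(3) + sin(3)·cos(1) ≈ -0.7568

LHS = RHS: the two sides agree.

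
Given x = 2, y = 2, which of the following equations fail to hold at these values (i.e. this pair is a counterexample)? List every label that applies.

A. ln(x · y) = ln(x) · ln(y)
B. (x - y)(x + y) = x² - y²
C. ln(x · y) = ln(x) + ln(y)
A

Evaluating each claim at the given values:
A. LHS = ln(4) ≈ 1.386, RHS = ln(2)² ≈ 0.4805 → fails here (LHS ≠ RHS)
B. LHS = 0, RHS = 0 → holds here (LHS = RHS)
C. LHS = ln(4) ≈ 1.386, RHS = 2·ln(2) ≈ 1.386 → holds here (LHS = RHS)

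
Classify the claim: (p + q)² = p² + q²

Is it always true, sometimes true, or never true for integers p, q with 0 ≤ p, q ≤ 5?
Sometimes true

It holds at (p, q) = (0, 5) (both sides equal 25), but fails at (p, q) = (4, 5) (LHS = 81, RHS = 41).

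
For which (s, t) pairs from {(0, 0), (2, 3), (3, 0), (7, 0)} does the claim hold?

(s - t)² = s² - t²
Testing each pair:
(0, 0): LHS = 0, RHS = 0 → holds
(2, 3): LHS = 1, RHS = -5 → fails
(3, 0): LHS = 9, RHS = 9 → holds
(7, 0): LHS = 49, RHS = 49 → holds

3 of 4 pairs satisfy the claim.

Answer: (0, 0), (3, 0), (7, 0)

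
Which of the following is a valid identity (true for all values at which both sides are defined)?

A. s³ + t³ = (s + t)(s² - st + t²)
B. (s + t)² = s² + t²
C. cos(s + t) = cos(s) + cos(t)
A

A: holds — e.g. at (3, 5), both sides equal 152.
B: fails at (3, 7) — LHS = 100, RHS = 58.
C: fails at (0, 1) — LHS = cos(1) ≈ 0.5403, RHS = cos(1) + 1 ≈ 1.54.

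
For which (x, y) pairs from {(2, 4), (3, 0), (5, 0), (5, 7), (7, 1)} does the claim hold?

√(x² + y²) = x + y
(3, 0), (5, 0)

Testing each pair:
(2, 4): LHS = 2·√(5) ≈ 4.472, RHS = 6 → fails
(3, 0): LHS = 3, RHS = 3 → holds
(5, 0): LHS = 5, RHS = 5 → holds
(5, 7): LHS = √(74) ≈ 8.602, RHS = 12 → fails
(7, 1): LHS = 5·√(2) ≈ 7.071, RHS = 8 → fails

2 of 5 pairs satisfy the claim.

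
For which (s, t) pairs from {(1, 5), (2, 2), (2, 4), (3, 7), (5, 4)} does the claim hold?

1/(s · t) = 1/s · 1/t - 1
None

Testing each pair:
(1, 5): LHS = 1/5, RHS = -4/5 → fails
(2, 2): LHS = 1/4, RHS = -3/4 → fails
(2, 4): LHS = 1/8, RHS = -7/8 → fails
(3, 7): LHS = 1/21, RHS = -20/21 → fails
(5, 4): LHS = 1/20, RHS = -19/20 → fails

No pair satisfies the claim.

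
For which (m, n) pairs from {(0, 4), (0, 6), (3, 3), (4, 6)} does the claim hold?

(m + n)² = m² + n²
Testing each pair:
(0, 4): LHS = 16, RHS = 16 → holds
(0, 6): LHS = 36, RHS = 36 → holds
(3, 3): LHS = 36, RHS = 18 → fails
(4, 6): LHS = 100, RHS = 52 → fails

2 of 4 pairs satisfy the claim.

Answer: (0, 4), (0, 6)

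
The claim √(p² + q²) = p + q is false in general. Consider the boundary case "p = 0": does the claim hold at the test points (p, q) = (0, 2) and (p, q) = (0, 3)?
Yes, holds at both test points

At (0, 2): LHS = 2, RHS = 2 → equal
At (0, 3): LHS = 3, RHS = 3 → equal

So the claim does hold at both of these boundary points, even though it is not an identity.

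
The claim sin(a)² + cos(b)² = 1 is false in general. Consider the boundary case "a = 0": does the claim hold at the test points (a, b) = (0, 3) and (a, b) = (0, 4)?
At (0, 3): LHS = cos(3)² ≈ 0.9801 ≠ RHS = 1
At (0, 4): LHS = cos(4)² ≈ 0.4272 ≠ RHS = 1

Answer: No, fails at both test points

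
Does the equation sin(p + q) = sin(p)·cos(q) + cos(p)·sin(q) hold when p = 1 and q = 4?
Substituting p = 1, q = 4:

LHS = sin(1 + 4) = sin(5) ≈ -0.9589
RHS = sin(1)·cos(4) + cos(1)·sin(4) = sin(1)·cos(4) + sin(4)·cos(1) ≈ -0.9589

LHS = RHS, so the equation holds at this point.

Answer: Holds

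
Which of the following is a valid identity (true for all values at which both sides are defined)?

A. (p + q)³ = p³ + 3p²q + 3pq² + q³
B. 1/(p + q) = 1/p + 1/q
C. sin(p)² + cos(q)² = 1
A: holds — e.g. at (1, 1), both sides equal 8.
B: fails at (3, 4) — LHS = 1/7, RHS = 7/12.
C: fails at (5, 8) — LHS = cos(8)² + sin(5)² ≈ 0.9407, RHS = 1.

Answer: A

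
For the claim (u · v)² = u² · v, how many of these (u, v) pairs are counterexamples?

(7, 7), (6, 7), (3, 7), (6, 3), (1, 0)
4

Testing each pair:
(7, 7): LHS = 2401, RHS = 343 → counterexample
(6, 7): LHS = 1764, RHS = 252 → counterexample
(3, 7): LHS = 441, RHS = 63 → counterexample
(6, 3): LHS = 324, RHS = 108 → counterexample
(1, 0): LHS = 0, RHS = 0 → satisfies claim

That makes 4 counterexamples.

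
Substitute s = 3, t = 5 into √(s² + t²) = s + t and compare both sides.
LHS = √(3² + 5²) = √(34) ≈ 5.831
RHS = 3 + 5 = 8

LHS ≠ RHS (they differ by about 2.169), so the equation does not hold here.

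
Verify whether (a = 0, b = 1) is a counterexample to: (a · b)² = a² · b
No

Substituting a = 0, b = 1:
LHS = (0 · 1)² = 0
RHS = 0² · 1 = 0

The sides agree, so this pair does not disprove the claim.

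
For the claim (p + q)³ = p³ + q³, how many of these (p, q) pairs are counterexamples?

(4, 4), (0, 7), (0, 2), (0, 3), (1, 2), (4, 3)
Testing each pair:
(4, 4): LHS = 512, RHS = 128 → counterexample
(0, 7): LHS = 343, RHS = 343 → satisfies claim
(0, 2): LHS = 8, RHS = 8 → satisfies claim
(0, 3): LHS = 27, RHS = 27 → satisfies claim
(1, 2): LHS = 27, RHS = 9 → counterexample
(4, 3): LHS = 343, RHS = 91 → counterexample

That makes 3 counterexamples.

Answer: 3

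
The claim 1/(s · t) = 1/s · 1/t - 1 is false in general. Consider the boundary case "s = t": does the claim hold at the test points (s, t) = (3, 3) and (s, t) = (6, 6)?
At (3, 3): LHS = 1/9 ≠ RHS = -8/9
At (6, 6): LHS = 1/36 ≠ RHS = -35/36

Answer: No, fails at both test points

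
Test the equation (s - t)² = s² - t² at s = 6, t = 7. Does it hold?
Fails

Substituting s = 6, t = 7:

LHS = (6 - 7)² = 1
RHS = 6² - 7² = -13

LHS ≠ RHS, so the equation does not hold at this point.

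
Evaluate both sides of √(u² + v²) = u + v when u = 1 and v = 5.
LHS = √(1² + 5²) = √(26) ≈ 5.099
RHS = 1 + 5 = 6

LHS ≠ RHS (they differ by about 0.901), so the equation does not hold here.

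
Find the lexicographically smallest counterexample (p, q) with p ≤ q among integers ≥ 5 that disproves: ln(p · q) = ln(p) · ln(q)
Substituting (5, 5) into the claim:
LHS = ln(5 · 5) = ln(25) ≈ 3.219
RHS = ln(5) · ln(5) = ln(5)² ≈ 2.59

Since LHS ≠ RHS, this pair disproves the claim, and no lexicographically smaller pair (p ≤ q, integers ≥ 5) does.

For instance (5, 6) is also a counterexample (LHS = ln(30) ≈ 3.401, RHS = ln(5)·ln(6) ≈ 2.884), but it's lexicographically larger.

Answer: (p, q) = (5, 5)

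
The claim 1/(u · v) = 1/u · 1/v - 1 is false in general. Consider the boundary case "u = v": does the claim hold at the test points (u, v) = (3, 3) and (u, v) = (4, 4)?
No, fails at both test points

At (3, 3): LHS = 1/9 ≠ RHS = -8/9
At (4, 4): LHS = 1/16 ≠ RHS = -15/16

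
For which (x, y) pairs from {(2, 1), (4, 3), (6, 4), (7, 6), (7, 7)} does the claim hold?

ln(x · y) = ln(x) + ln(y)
Testing each pair:
(2, 1): LHS = ln(2) ≈ 0.6931, RHS = ln(2) ≈ 0.6931 → holds
(4, 3): LHS = ln(12) ≈ 2.485, RHS = ln(3) + ln(4) ≈ 2.485 → holds
(6, 4): LHS = ln(24) ≈ 3.178, RHS = ln(4) + ln(6) ≈ 3.178 → holds
(7, 6): LHS = ln(42) ≈ 3.738, RHS = ln(6) + ln(7) ≈ 3.738 → holds
(7, 7): LHS = ln(49) ≈ 3.892, RHS = 2·ln(7) ≈ 3.892 → holds

Every pair satisfies the claim.

Answer: All pairs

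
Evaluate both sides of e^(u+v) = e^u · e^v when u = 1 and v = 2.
LHS = e^(1+2) = e^3 ≈ 20.09
RHS = e^1 · e^2 = e^3 ≈ 20.09

LHS = RHS: the two sides agree.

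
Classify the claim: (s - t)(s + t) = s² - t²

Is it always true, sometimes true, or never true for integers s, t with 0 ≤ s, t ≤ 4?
The identity holds for every pair in the range. For instance at (s, t) = (0, 2): both sides equal -4.

Answer: Always true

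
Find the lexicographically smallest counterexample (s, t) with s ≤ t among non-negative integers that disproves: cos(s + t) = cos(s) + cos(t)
(s, t) = (0, 0)

Substituting (0, 0) into the claim:
LHS = cos(0 + 0) = 1
RHS = cos(0) + cos(0) = 2

Since LHS ≠ RHS, this pair disproves the claim, and no lexicographically smaller pair (s ≤ t, non-negative integers) does.

For instance (3, 5) is also a counterexample (LHS = cos(8) ≈ -0.1455, RHS = cos(3) + cos(5) ≈ -0.7063), but it's lexicographically larger.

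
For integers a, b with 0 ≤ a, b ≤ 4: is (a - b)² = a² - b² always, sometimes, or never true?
It holds at (a, b) = (2, 0) (both sides equal 4), but fails at (a, b) = (3, 1) (LHS = 4, RHS = 8).

Answer: Sometimes true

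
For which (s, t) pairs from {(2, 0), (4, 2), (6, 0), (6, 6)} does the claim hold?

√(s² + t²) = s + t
(2, 0), (6, 0)

Testing each pair:
(2, 0): LHS = 2, RHS = 2 → holds
(4, 2): LHS = 2·√(5) ≈ 4.472, RHS = 6 → fails
(6, 0): LHS = 6, RHS = 6 → holds
(6, 6): LHS = 6·√(2) ≈ 8.485, RHS = 12 → fails

2 of 4 pairs satisfy the claim.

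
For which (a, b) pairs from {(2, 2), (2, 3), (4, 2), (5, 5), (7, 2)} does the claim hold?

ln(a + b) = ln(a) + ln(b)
(2, 2)

Testing each pair:
(2, 2): LHS = ln(4) ≈ 1.386, RHS = 2·ln(2) ≈ 1.386 → holds
(2, 3): LHS = ln(5) ≈ 1.609, RHS = ln(2) + ln(3) ≈ 1.792 → fails
(4, 2): LHS = ln(6) ≈ 1.792, RHS = ln(2) + ln(4) ≈ 2.079 → fails
(5, 5): LHS = ln(10) ≈ 2.303, RHS = 2·ln(5) ≈ 3.219 → fails
(7, 2): LHS = ln(9) ≈ 2.197, RHS = ln(2) + ln(7) ≈ 2.639 → fails

1 of 5 pairs satisfies the claim.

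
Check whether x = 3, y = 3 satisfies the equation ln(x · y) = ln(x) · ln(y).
Fails

Substituting x = 3, y = 3:

LHS = ln(3 · 3) = ln(9) ≈ 2.197
RHS = ln(3) · ln(3) = ln(3)² ≈ 1.207

LHS ≠ RHS, so the equation does not hold at this point.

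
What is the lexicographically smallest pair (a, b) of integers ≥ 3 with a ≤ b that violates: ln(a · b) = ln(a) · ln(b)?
(a, b) = (3, 3)

Substituting (3, 3) into the claim:
LHS = ln(3 · 3) = ln(9) ≈ 2.197
RHS = ln(3) · ln(3) = ln(3)² ≈ 1.207

Since LHS ≠ RHS, this pair disproves the claim, and no lexicographically smaller pair (a ≤ b, integers ≥ 3) does.

For instance (9, 9) is also a counterexample (LHS = ln(81) ≈ 4.394, RHS = ln(9)² ≈ 4.828), but it's lexicographically larger.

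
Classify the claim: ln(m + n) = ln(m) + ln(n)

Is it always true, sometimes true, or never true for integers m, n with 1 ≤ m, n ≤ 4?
Sometimes true

It holds at (m, n) = (2, 2) (both sides equal ln(4) ≈ 1.386), but fails at (m, n) = (3, 4) (LHS = ln(7) ≈ 1.946, RHS = ln(3) + ln(4) ≈ 2.485).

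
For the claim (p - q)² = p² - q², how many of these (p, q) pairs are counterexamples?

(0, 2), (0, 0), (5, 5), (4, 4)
Testing each pair:
(0, 2): LHS = 4, RHS = -4 → counterexample
(0, 0): LHS = 0, RHS = 0 → satisfies claim
(5, 5): LHS = 0, RHS = 0 → satisfies claim
(4, 4): LHS = 0, RHS = 0 → satisfies claim

That makes 1 counterexample.

Answer: 1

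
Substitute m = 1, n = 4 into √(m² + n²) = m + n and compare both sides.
LHS = √(1² + 4²) = √(17) ≈ 4.123
RHS = 1 + 4 = 5

LHS ≠ RHS (they differ by about 0.8769), so the equation does not hold here.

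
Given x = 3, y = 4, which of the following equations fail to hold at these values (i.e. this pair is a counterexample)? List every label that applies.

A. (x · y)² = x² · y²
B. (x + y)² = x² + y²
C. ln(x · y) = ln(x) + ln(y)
B

Evaluating each claim at the given values:
A. LHS = 144, RHS = 144 → holds here (LHS = RHS)
B. LHS = 49, RHS = 25 → fails here (LHS ≠ RHS)
C. LHS = ln(12) ≈ 2.485, RHS = ln(3) + ln(4) ≈ 2.485 → holds here (LHS = RHS)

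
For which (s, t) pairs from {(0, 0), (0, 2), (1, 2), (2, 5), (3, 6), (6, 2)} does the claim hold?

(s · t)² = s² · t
Testing each pair:
(0, 0): LHS = 0, RHS = 0 → holds
(0, 2): LHS = 0, RHS = 0 → holds
(1, 2): LHS = 4, RHS = 2 → fails
(2, 5): LHS = 100, RHS = 20 → fails
(3, 6): LHS = 324, RHS = 54 → fails
(6, 2): LHS = 144, RHS = 72 → fails

2 of 6 pairs satisfy the claim.

Answer: (0, 0), (0, 2)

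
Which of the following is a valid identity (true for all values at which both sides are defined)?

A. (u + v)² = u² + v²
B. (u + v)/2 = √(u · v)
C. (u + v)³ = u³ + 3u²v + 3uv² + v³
A: fails at (3, 4) — LHS = 49, RHS = 25.
B: fails at (4, 6) — LHS = 5, RHS = 2·√(6) ≈ 4.899.
C: holds — e.g. at (3, 3), both sides equal 216.

Answer: C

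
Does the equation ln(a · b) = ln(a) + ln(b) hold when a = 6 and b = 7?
Holds

Substituting a = 6, b = 7:

LHS = ln(6 · 7) = ln(42) ≈ 3.738
RHS = ln(6) + ln(7) ≈ 3.738

LHS = RHS, so the equation holds at this point.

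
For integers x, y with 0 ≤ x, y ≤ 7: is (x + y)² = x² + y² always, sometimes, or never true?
It holds at (x, y) = (0, 5) (both sides equal 25), but fails at (x, y) = (4, 4) (LHS = 64, RHS = 32).

Answer: Sometimes true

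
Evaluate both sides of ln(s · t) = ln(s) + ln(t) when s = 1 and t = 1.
LHS = ln(1 · 1) = 0
RHS = ln(1) + ln(1) = 0

LHS = RHS: the two sides agree.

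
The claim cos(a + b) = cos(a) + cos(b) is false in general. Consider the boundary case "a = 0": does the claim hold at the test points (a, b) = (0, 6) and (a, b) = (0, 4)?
At (0, 6): LHS = cos(6) ≈ 0.9602 ≠ RHS = cos(6) + 1 ≈ 1.96
At (0, 4): LHS = cos(4) ≈ -0.6536 ≠ RHS = cos(4) + 1 ≈ 0.3464

Answer: No, fails at both test points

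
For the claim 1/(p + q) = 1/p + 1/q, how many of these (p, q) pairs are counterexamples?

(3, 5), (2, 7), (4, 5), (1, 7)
4

Testing each pair:
(3, 5): LHS = 1/8, RHS = 8/15 → counterexample
(2, 7): LHS = 1/9, RHS = 9/14 → counterexample
(4, 5): LHS = 1/9, RHS = 9/20 → counterexample
(1, 7): LHS = 1/8, RHS = 8/7 → counterexample

That makes 4 counterexamples.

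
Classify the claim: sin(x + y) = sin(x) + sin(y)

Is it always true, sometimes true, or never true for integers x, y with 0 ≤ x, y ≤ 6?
It holds at (x, y) = (5, 0) (both sides equal sin(5) ≈ -0.9589), but fails at (x, y) = (4, 4) (LHS = sin(8) ≈ 0.9894, RHS = 2·sin(4) ≈ -1.514).

Answer: Sometimes true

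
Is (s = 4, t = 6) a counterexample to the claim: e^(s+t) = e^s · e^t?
Substituting s = 4, t = 6:
LHS = e^(4+6) = e^10 ≈ 22026.5
RHS = e^4 · e^6 = e^10 ≈ 22026.5

The sides agree, so this pair does not disprove the claim.

Answer: No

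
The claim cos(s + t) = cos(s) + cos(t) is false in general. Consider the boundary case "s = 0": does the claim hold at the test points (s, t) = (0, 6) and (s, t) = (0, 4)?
No, fails at both test points

At (0, 6): LHS = cos(6) ≈ 0.9602 ≠ RHS = cos(6) + 1 ≈ 1.96
At (0, 4): LHS = cos(4) ≈ -0.6536 ≠ RHS = cos(4) + 1 ≈ 0.3464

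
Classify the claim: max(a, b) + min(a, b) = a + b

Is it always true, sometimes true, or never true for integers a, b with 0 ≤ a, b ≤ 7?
Always true

The identity holds for every pair in the range. For instance at (a, b) = (4, 0): both sides equal 4.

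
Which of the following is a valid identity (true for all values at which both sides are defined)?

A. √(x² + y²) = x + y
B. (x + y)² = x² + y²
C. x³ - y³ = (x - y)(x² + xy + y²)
A: fails at (3, 5) — LHS = √(34) ≈ 5.831, RHS = 8.
B: fails at (1, 5) — LHS = 36, RHS = 26.
C: holds — e.g. at (5, 5), both sides equal 0.

Answer: C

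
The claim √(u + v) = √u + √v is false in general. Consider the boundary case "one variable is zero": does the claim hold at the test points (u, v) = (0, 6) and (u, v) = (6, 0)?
At (0, 6): LHS = √(6) ≈ 2.449, RHS = √(6) ≈ 2.449 → equal
At (6, 0): LHS = √(6) ≈ 2.449, RHS = √(6) ≈ 2.449 → equal

So the claim does hold at both of these boundary points, even though it is not an identity.

Answer: Yes, holds at both test points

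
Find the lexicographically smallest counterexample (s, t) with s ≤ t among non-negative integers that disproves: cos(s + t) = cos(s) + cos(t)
Substituting (0, 0) into the claim:
LHS = cos(0 + 0) = 1
RHS = cos(0) + cos(0) = 2

Since LHS ≠ RHS, this pair disproves the claim, and no lexicographically smaller pair (s ≤ t, non-negative integers) does.

For instance (5, 5) is also a counterexample (LHS = cos(10) ≈ -0.8391, RHS = 2·cos(5) ≈ 0.5673), but it's lexicographically larger.

Answer: (s, t) = (0, 0)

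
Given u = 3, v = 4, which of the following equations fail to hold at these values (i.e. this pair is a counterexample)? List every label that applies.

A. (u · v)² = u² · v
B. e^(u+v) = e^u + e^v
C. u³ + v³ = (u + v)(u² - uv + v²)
A, B

Evaluating each claim at the given values:
A. LHS = 144, RHS = 36 → fails here (LHS ≠ RHS)
B. LHS = e^7 ≈ 1097, RHS = e^3 + e^4 ≈ 74.68 → fails here (LHS ≠ RHS)
C. LHS = 91, RHS = 91 → holds here (LHS = RHS)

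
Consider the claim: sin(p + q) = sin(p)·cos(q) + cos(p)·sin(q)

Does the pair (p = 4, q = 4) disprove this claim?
No

Substituting p = 4, q = 4:
LHS = sin(4 + 4) = sin(8) ≈ 0.9894
RHS = sin(4)·cos(4) + cos(4)·sin(4) = 2·sin(4)·cos(4) ≈ 0.9894

The sides agree, so this pair does not disprove the claim.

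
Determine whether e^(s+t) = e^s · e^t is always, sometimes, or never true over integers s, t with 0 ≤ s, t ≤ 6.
Always true

The identity holds for every pair in the range. For instance at (s, t) = (4, 0): both sides equal e^4 ≈ 54.6.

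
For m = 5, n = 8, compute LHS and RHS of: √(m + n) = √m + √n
LHS = √(5 + 8) = √(13) ≈ 3.606
RHS = √5 + √8 = √(5) + 2·√(2) ≈ 5.064

LHS ≠ RHS (they differ by about 1.459), so the equation does not hold here.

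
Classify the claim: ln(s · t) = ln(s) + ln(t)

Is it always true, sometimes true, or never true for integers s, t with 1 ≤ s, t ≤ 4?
The identity holds for every pair in the range. For instance at (s, t) = (1, 2): both sides equal ln(2) ≈ 0.6931.

Answer: Always true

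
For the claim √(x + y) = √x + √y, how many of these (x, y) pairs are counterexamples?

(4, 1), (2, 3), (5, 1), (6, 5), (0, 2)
4

Testing each pair:
(4, 1): LHS = √(5) ≈ 2.236, RHS = 3 → counterexample
(2, 3): LHS = √(5) ≈ 2.236, RHS = √(2) + √(3) ≈ 3.146 → counterexample
(5, 1): LHS = √(6) ≈ 2.449, RHS = 1 + √(5) ≈ 3.236 → counterexample
(6, 5): LHS = √(11) ≈ 3.317, RHS = √(5) + √(6) ≈ 4.686 → counterexample
(0, 2): LHS = √(2) ≈ 1.414, RHS = √(2) ≈ 1.414 → satisfies claim

That makes 4 counterexamples.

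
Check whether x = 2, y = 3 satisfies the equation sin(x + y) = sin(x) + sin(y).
Fails

Substituting x = 2, y = 3:

LHS = sin(2 + 3) = sin(5) ≈ -0.9589
RHS = sin(2) + sin(3) ≈ 1.05

LHS ≠ RHS, so the equation does not hold at this point.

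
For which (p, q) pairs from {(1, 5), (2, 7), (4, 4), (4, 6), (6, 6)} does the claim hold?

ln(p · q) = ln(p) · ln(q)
None

Testing each pair:
(1, 5): LHS = ln(5) ≈ 1.609, RHS = 0 → fails
(2, 7): LHS = ln(14) ≈ 2.639, RHS = ln(2)·ln(7) ≈ 1.349 → fails
(4, 4): LHS = ln(16) ≈ 2.773, RHS = ln(4)² ≈ 1.922 → fails
(4, 6): LHS = ln(24) ≈ 3.178, RHS = ln(4)·ln(6) ≈ 2.484 → fails
(6, 6): LHS = ln(36) ≈ 3.584, RHS = ln(6)² ≈ 3.21 → fails

No pair satisfies the claim.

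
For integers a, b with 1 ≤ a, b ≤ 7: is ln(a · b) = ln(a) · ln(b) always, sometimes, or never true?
Sometimes true

It holds at (a, b) = (1, 1) (both sides equal 0), but fails at (a, b) = (1, 7) (LHS = ln(7) ≈ 1.946, RHS = 0).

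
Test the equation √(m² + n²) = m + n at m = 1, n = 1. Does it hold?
Fails

Substituting m = 1, n = 1:

LHS = √(1² + 1²) = √(2) ≈ 1.414
RHS = 1 + 1 = 2

LHS ≠ RHS, so the equation does not hold at this point.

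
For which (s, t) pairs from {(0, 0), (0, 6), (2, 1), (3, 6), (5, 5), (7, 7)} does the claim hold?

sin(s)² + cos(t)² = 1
(0, 0), (5, 5), (7, 7)

Testing each pair:
(0, 0): LHS = 1, RHS = 1 → holds
(0, 6): LHS = cos(6)² ≈ 0.9219, RHS = 1 → fails
(2, 1): LHS = cos(1)² + sin(2)² ≈ 1.119, RHS = 1 → fails
(3, 6): LHS = sin(3)² + cos(6)² ≈ 0.9418, RHS = 1 → fails
(5, 5): LHS = cos(5)² + sin(5)² = 1, RHS = 1 → holds
(7, 7): LHS = sin(7)² + cos(7)² = 1, RHS = 1 → holds

3 of 6 pairs satisfy the claim.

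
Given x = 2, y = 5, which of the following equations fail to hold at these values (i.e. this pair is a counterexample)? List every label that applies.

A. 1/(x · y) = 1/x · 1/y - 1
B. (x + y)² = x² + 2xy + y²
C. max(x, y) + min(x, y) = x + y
Evaluating each claim at the given values:
A. LHS = 1/10, RHS = -9/10 → fails here (LHS ≠ RHS)
B. LHS = 49, RHS = 49 → holds here (LHS = RHS)
C. LHS = 7, RHS = 7 → holds here (LHS = RHS)

Answer: A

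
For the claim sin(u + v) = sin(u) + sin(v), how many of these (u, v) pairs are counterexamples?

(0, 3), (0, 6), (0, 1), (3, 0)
Testing each pair:
(0, 3): LHS = sin(3) ≈ 0.1411, RHS = sin(3) ≈ 0.1411 → satisfies claim
(0, 6): LHS = sin(6) ≈ -0.2794, RHS = sin(6) ≈ -0.2794 → satisfies claim
(0, 1): LHS = sin(1) ≈ 0.8415, RHS = sin(1) ≈ 0.8415 → satisfies claim
(3, 0): LHS = sin(3) ≈ 0.1411, RHS = sin(3) ≈ 0.1411 → satisfies claim

That makes 0 counterexamples.

Answer: 0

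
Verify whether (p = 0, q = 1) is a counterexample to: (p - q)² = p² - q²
Yes

Substituting p = 0, q = 1:
LHS = (0 - 1)² = 1
RHS = 0² - 1² = -1

Since LHS ≠ RHS, this pair disproves the claim.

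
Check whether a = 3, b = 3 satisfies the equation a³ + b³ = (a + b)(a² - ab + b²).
Holds

Substituting a = 3, b = 3:

LHS = 3³ + 3³ = 54
RHS = (3 + 3)(3² - 3·3 + 3²) = 54

LHS = RHS, so the equation holds at this point.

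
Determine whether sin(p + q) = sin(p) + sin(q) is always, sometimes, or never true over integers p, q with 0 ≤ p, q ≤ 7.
It holds at (p, q) = (0, 3) (both sides equal sin(3) ≈ 0.1411), but fails at (p, q) = (6, 5) (LHS = sin(11) ≈ -1, RHS = sin(5) + sin(6) ≈ -1.238).

Answer: Sometimes true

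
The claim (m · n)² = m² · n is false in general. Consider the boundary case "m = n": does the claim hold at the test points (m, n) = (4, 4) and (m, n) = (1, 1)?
At (4, 4): LHS = 256 ≠ RHS = 64
At (1, 1): LHS = 1, RHS = 1 → equal

Answer: Only at (1, 1)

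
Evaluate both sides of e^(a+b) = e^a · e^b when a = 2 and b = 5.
LHS = e^(2+5) = e^7 ≈ 1097
RHS = e^2 · e^5 = e^7 ≈ 1097

LHS = RHS: the two sides agree.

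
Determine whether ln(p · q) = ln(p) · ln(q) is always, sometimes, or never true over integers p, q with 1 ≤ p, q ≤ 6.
It holds at (p, q) = (1, 1) (both sides equal 0), but fails at (p, q) = (6, 5) (LHS = ln(30) ≈ 3.401, RHS = ln(5)·ln(6) ≈ 2.884).

Answer: Sometimes true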